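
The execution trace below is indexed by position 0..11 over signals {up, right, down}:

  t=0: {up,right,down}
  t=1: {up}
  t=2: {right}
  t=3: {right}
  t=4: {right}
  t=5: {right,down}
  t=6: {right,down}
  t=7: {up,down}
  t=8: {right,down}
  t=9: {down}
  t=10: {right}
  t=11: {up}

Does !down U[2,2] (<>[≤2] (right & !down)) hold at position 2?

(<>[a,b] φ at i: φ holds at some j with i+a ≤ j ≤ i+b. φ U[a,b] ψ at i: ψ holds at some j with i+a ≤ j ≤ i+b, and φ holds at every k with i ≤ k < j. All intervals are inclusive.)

Need some j in [4,4] with <>[≤2] (right & !down), and !down at every k in [2,j-1].
  j=4: <>[≤2] (right & !down) holds; !down holds at every k in [2,3] → satisfied.

True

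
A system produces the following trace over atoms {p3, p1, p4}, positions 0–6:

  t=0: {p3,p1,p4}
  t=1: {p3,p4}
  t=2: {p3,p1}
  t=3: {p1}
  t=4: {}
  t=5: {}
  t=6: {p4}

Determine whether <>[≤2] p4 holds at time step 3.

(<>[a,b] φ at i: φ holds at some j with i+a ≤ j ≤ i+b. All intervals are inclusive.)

Check p4 at each j in [3,5]:
  j=3: false
  j=4: false
  j=5: false
No position in the window satisfies it → formula fails.

Does not hold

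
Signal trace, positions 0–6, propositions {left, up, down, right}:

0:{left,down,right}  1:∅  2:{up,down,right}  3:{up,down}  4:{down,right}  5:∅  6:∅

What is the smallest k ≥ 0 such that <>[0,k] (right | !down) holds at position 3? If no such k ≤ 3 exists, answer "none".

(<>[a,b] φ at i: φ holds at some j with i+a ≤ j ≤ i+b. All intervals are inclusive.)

1

Scan j = 3,4,… for (right | !down):
  j=3: fails
  j=4: holds
First hit at j=4, so smallest k = 4-3 = 1.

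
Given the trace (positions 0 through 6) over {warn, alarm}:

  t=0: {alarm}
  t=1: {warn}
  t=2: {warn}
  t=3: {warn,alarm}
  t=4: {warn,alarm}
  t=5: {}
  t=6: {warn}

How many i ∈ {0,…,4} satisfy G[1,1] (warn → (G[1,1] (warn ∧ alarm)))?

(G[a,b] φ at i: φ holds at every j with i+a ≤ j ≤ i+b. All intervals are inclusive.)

Evaluate at each i in [0,4]:
  i=0: ✗ (fails at j=1)
  i=1: ✓ (all of [2,2])
  i=2: ✓ (all of [3,3])
  i=3: ✗ (fails at j=4)
  i=4: ✓ (all of [5,5])
Positions where it holds: {1, 2, 4} → 3.

3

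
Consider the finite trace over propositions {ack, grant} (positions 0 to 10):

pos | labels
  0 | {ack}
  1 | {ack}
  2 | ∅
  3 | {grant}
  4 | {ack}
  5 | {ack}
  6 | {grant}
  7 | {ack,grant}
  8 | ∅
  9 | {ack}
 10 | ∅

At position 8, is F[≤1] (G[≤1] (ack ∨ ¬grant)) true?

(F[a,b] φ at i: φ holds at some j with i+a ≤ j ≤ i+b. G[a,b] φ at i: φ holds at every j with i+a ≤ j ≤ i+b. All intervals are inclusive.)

Holds

Check G[≤1] (ack ∨ ¬grant) at each j in [8,9]:
  j=8: holds on [8,9]
  j=9: holds on [9,10]
Found at j=8 → formula holds.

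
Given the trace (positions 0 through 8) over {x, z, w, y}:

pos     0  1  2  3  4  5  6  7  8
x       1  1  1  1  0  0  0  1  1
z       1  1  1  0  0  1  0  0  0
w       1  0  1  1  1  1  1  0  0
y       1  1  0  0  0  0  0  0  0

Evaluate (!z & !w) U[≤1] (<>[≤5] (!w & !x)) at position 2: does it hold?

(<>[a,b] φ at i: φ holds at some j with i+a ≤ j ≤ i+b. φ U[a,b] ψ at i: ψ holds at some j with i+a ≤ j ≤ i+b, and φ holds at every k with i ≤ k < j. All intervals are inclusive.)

Need some j in [2,3] with <>[≤5] (!w & !x), and (!z & !w) at every k in [2,j-1].
  j=2: <>[≤5] (!w & !x) — fails (none in [2,7]).
  j=3: <>[≤5] (!w & !x) — fails (none in [3,8]).
No j in the window works → until fails.

Does not hold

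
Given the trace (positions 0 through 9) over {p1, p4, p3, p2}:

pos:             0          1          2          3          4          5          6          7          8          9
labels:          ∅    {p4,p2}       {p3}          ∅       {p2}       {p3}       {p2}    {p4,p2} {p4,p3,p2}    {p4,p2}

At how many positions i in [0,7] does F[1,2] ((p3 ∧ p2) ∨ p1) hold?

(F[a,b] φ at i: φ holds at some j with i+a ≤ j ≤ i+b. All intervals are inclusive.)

2

Evaluate at each i in [0,7]:
  i=0: ✗ (none in [1,2])
  i=1: ✗ (none in [2,3])
  i=2: ✗ (none in [3,4])
  i=3: ✗ (none in [4,5])
  i=4: ✗ (none in [5,6])
  i=5: ✗ (none in [6,7])
  i=6: ✓ (witness j=8)
  i=7: ✓ (witness j=8)
Positions where it holds: {6, 7} → 2.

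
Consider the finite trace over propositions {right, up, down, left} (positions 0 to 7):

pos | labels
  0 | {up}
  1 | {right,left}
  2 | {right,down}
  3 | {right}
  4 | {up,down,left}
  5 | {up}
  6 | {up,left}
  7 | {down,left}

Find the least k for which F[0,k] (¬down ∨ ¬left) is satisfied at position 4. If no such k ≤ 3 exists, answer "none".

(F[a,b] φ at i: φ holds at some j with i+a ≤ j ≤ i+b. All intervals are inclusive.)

1

Scan j = 4,5,… for (¬down ∨ ¬left):
  j=4: fails
  j=5: holds
First hit at j=5, so smallest k = 5-4 = 1.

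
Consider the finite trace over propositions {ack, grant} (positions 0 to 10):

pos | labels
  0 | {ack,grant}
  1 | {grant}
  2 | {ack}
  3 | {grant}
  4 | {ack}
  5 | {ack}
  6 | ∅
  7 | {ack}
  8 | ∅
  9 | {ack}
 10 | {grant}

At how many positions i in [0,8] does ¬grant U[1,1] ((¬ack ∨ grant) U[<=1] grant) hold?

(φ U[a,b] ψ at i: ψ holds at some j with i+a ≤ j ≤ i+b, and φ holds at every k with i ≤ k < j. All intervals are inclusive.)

Evaluate at each i in [0,8]:
  i=0: ✗ (lhs fails at k=0 before rhs at j=1)
  i=1: ✗ (no rhs in [2,2])
  i=2: ✓ (rhs at j=3; lhs holds on [2,2])
  i=3: ✗ (no rhs in [4,4])
  i=4: ✗ (no rhs in [5,5])
  i=5: ✗ (no rhs in [6,6])
  i=6: ✗ (no rhs in [7,7])
  i=7: ✗ (no rhs in [8,8])
  i=8: ✗ (no rhs in [9,9])
Positions where it holds: {2} → 1.

1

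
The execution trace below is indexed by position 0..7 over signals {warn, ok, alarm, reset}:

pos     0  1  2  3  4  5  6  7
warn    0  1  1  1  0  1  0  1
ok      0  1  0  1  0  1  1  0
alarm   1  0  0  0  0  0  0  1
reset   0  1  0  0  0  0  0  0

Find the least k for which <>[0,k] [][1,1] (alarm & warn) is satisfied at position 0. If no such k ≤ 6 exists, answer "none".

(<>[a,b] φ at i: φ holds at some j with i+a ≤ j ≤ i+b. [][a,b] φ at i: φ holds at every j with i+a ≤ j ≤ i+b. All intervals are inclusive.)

6

Scan j = 0,1,… for [][1,1] (alarm & warn):
  j=0: fails
  j=1: fails
  j=2: fails
  j=3: fails
  j=4: fails
  j=5: fails
  j=6: holds
First hit at j=6, so smallest k = 6-0 = 6.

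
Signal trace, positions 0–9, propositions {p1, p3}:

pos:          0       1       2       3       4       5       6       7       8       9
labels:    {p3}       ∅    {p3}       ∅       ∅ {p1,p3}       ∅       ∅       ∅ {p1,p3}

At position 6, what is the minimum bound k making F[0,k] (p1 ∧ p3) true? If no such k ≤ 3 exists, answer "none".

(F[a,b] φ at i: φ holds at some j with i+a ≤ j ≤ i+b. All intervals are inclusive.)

Scan j = 6,7,… for (p1 ∧ p3):
  j=6: fails
  j=7: fails
  j=8: fails
  j=9: holds
First hit at j=9, so smallest k = 9-6 = 3.

3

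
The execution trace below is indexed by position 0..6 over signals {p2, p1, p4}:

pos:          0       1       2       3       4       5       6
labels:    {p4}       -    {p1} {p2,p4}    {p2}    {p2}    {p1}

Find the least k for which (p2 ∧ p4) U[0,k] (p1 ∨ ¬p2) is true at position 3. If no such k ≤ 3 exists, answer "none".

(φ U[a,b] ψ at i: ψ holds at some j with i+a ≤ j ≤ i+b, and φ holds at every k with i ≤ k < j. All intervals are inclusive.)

none

Need earliest j ≥ 3 with (p1 ∨ ¬p2), and (p2 ∧ p4) at every k in [3,j-1].
  j=3: rhs fails.
  j=4: rhs fails.
  j=5: rhs fails.
  j=6: rhs holds but lhs fails at k=4.
No witness within the range → none.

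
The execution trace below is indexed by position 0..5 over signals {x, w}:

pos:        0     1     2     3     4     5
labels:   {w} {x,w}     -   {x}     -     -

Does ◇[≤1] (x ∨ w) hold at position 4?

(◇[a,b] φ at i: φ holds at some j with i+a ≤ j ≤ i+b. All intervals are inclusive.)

False

Check (x ∨ w) at each j in [4,5]:
  j=4: false
  j=5: false
No position in the window satisfies it → formula fails.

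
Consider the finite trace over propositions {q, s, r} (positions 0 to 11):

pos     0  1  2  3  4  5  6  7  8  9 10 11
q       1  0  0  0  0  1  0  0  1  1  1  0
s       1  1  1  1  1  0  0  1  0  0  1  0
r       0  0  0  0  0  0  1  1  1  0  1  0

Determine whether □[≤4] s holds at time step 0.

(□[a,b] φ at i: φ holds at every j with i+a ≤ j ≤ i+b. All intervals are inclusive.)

Check s at every j in [0,4]:
  j=0: true
  j=1: true
  j=2: true
  j=3: true
  j=4: true
All positions satisfy it → formula holds.

Yes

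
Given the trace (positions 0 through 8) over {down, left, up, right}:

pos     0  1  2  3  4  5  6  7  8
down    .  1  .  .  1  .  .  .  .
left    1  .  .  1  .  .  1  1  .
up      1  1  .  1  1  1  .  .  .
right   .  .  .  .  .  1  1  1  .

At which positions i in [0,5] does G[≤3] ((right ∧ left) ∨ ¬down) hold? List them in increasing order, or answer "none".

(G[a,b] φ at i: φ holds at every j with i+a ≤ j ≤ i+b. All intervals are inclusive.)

5

Evaluate at each i in [0,5]:
  i=0: ✗ (fails at j=1)
  i=1: ✗ (fails at j=1)
  i=2: ✗ (fails at j=4)
  i=3: ✗ (fails at j=4)
  i=4: ✗ (fails at j=4)
  i=5: ✓ (all of [5,8])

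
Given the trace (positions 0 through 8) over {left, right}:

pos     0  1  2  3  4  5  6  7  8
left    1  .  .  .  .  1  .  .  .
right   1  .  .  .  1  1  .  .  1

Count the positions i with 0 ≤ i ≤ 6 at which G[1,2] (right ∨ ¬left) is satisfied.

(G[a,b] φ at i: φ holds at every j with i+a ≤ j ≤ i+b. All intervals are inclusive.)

7

Evaluate at each i in [0,6]:
  i=0: ✓ (all of [1,2])
  i=1: ✓ (all of [2,3])
  i=2: ✓ (all of [3,4])
  i=3: ✓ (all of [4,5])
  i=4: ✓ (all of [5,6])
  i=5: ✓ (all of [6,7])
  i=6: ✓ (all of [7,8])
Positions where it holds: {0, 1, 2, 3, 4, 5, 6} → 7.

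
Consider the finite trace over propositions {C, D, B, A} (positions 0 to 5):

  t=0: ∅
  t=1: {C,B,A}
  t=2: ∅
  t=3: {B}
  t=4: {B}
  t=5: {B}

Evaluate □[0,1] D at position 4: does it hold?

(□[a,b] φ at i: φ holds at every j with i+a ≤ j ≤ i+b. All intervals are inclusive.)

False

Check D at every j in [4,5]:
  j=4: false
  j=5: false
Fails at j=4 → formula fails.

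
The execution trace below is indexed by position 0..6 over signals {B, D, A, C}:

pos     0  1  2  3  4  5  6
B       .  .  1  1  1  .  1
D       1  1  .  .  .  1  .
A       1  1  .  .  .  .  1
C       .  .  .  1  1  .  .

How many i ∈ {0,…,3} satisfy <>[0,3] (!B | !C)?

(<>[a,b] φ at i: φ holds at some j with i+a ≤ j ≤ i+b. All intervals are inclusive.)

4

Evaluate at each i in [0,3]:
  i=0: ✓ (witness j=0)
  i=1: ✓ (witness j=1)
  i=2: ✓ (witness j=2)
  i=3: ✓ (witness j=5)
Positions where it holds: {0, 1, 2, 3} → 4.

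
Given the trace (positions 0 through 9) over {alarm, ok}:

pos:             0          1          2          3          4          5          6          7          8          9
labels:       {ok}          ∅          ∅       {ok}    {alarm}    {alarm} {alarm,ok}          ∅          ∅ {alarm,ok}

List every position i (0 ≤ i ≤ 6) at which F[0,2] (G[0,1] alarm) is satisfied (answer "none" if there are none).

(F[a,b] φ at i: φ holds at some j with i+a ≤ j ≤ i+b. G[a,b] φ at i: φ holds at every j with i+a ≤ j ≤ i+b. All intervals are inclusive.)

Evaluate at each i in [0,6]:
  i=0: ✗ (none in [0,2])
  i=1: ✗ (none in [1,3])
  i=2: ✓ (witness j=4)
  i=3: ✓ (witness j=4)
  i=4: ✓ (witness j=4)
  i=5: ✓ (witness j=5)
  i=6: ✗ (none in [6,8])

2, 3, 4, 5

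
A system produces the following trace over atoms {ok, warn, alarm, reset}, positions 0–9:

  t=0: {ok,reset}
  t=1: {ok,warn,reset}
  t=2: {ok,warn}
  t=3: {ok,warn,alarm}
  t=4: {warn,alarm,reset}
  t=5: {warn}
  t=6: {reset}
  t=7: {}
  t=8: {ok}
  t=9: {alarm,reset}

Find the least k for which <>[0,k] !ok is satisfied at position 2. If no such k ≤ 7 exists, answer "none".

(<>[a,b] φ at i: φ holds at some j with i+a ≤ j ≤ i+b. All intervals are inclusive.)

Scan j = 2,3,… for !ok:
  j=2: fails
  j=3: fails
  j=4: holds
First hit at j=4, so smallest k = 4-2 = 2.

2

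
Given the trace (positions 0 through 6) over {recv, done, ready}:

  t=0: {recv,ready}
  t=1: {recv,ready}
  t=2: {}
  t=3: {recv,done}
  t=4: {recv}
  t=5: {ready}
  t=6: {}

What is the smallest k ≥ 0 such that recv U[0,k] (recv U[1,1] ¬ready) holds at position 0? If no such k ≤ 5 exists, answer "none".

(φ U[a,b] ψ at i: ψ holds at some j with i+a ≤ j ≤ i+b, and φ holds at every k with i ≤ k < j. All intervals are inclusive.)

1

Need earliest j ≥ 0 with (recv U[1,1] ¬ready), and recv at every k in [0,j-1].
  j=0: rhs fails.
  j=1: rhs holds; lhs holds on [0,0]. k = 1.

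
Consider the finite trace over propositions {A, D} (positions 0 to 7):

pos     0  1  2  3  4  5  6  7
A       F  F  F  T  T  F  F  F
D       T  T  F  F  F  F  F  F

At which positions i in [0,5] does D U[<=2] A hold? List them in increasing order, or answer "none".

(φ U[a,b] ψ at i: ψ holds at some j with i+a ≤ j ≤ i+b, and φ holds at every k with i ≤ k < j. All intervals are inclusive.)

Evaluate at each i in [0,5]:
  i=0: ✗ (no rhs in [0,2])
  i=1: ✗ (lhs fails at k=2 before rhs at j=3)
  i=2: ✗ (lhs fails at k=2 before rhs at j=3)
  i=3: ✓ (rhs at j=3)
  i=4: ✓ (rhs at j=4)
  i=5: ✗ (no rhs in [5,7])

3, 4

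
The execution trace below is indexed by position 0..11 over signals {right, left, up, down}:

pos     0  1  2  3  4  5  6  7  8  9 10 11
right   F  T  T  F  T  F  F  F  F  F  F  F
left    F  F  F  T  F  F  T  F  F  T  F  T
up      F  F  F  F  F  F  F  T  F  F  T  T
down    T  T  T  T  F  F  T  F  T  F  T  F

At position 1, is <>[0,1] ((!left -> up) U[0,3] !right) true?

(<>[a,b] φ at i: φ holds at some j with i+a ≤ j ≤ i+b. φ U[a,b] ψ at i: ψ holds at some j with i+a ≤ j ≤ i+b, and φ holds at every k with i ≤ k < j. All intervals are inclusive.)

Check ((!left -> up) U[0,3] !right) at each j in [1,2]:
  j=1: fails
  j=2: fails
No position in the window satisfies it → formula fails.

No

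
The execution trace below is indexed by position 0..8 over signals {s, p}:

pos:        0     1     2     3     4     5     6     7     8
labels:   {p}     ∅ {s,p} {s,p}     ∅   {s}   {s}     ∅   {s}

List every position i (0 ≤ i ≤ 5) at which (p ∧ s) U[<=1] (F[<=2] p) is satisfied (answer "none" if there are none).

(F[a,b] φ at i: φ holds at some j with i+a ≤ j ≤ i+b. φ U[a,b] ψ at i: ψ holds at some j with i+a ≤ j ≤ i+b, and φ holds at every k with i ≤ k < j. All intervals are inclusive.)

0, 1, 2, 3

Evaluate at each i in [0,5]:
  i=0: ✓ (rhs at j=0)
  i=1: ✓ (rhs at j=1)
  i=2: ✓ (rhs at j=2)
  i=3: ✓ (rhs at j=3)
  i=4: ✗ (no rhs in [4,5])
  i=5: ✗ (no rhs in [5,6])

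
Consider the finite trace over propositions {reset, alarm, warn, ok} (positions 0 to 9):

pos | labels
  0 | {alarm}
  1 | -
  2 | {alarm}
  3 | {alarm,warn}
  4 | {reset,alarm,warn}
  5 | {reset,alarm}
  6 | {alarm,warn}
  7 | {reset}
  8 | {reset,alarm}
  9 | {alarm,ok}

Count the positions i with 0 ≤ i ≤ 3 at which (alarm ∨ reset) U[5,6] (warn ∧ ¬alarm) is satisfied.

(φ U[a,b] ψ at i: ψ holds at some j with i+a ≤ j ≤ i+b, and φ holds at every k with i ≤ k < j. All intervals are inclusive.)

Evaluate at each i in [0,3]:
  i=0: ✗ (no rhs in [5,6])
  i=1: ✗ (no rhs in [6,7])
  i=2: ✗ (no rhs in [7,8])
  i=3: ✗ (no rhs in [8,9])
Positions where it holds: {} → 0.

0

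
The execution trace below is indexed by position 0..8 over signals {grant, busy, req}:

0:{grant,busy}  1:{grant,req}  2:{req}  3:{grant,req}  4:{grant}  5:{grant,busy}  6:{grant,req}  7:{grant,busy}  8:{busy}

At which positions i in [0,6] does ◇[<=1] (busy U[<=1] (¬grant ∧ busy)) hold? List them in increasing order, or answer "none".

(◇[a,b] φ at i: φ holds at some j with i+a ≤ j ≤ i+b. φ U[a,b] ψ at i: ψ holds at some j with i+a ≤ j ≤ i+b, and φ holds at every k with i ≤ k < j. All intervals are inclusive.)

Evaluate at each i in [0,6]:
  i=0: ✗ (none in [0,1])
  i=1: ✗ (none in [1,2])
  i=2: ✗ (none in [2,3])
  i=3: ✗ (none in [3,4])
  i=4: ✗ (none in [4,5])
  i=5: ✗ (none in [5,6])
  i=6: ✓ (witness j=7)

6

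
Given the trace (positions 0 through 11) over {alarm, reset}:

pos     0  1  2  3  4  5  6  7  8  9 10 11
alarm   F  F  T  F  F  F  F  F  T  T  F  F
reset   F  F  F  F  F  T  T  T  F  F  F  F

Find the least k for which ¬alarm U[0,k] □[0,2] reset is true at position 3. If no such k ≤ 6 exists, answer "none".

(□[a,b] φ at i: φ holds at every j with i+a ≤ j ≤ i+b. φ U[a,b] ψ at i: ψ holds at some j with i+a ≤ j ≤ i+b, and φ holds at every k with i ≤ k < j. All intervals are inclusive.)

Need earliest j ≥ 3 with □[0,2] reset, and ¬alarm at every k in [3,j-1].
  j=3: rhs fails.
  j=4: rhs fails.
  j=5: rhs holds; lhs holds on [3,4]. k = 2.

2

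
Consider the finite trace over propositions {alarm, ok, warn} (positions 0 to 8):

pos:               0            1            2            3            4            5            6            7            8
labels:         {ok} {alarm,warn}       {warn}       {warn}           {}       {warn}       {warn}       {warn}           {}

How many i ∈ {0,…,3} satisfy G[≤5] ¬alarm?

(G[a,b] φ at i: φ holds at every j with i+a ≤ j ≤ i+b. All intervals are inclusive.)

Evaluate at each i in [0,3]:
  i=0: ✗ (fails at j=1)
  i=1: ✗ (fails at j=1)
  i=2: ✓ (all of [2,7])
  i=3: ✓ (all of [3,8])
Positions where it holds: {2, 3} → 2.

2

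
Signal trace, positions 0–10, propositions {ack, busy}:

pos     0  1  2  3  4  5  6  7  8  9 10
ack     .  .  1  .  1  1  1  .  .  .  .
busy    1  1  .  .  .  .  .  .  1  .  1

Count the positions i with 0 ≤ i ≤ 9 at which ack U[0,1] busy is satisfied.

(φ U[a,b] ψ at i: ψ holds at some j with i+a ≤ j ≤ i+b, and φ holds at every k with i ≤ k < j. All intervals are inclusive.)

3

Evaluate at each i in [0,9]:
  i=0: ✓ (rhs at j=0)
  i=1: ✓ (rhs at j=1)
  i=2: ✗ (no rhs in [2,3])
  i=3: ✗ (no rhs in [3,4])
  i=4: ✗ (no rhs in [4,5])
  i=5: ✗ (no rhs in [5,6])
  i=6: ✗ (no rhs in [6,7])
  i=7: ✗ (lhs fails at k=7 before rhs at j=8)
  i=8: ✓ (rhs at j=8)
  i=9: ✗ (lhs fails at k=9 before rhs at j=10)
Positions where it holds: {0, 1, 8} → 3.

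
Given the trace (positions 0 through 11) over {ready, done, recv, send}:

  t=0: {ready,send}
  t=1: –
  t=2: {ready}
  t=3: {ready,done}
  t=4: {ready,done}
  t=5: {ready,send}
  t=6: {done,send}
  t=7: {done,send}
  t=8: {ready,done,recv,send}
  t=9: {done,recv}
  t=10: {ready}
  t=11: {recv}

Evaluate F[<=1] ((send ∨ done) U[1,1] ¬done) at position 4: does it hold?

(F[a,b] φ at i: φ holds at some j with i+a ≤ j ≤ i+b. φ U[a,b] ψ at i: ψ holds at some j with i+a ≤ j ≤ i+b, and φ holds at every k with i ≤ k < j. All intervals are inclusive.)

Check ((send ∨ done) U[1,1] ¬done) at each j in [4,5]:
  j=4: holds
  j=5: fails
Found at j=4 → formula holds.

True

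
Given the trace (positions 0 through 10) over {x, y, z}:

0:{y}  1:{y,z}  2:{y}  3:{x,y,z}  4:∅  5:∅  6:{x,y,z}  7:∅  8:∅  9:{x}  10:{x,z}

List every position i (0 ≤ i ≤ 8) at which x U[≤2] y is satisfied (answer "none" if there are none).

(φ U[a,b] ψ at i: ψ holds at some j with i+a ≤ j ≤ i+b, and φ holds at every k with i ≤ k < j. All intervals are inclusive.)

Evaluate at each i in [0,8]:
  i=0: ✓ (rhs at j=0)
  i=1: ✓ (rhs at j=1)
  i=2: ✓ (rhs at j=2)
  i=3: ✓ (rhs at j=3)
  i=4: ✗ (lhs fails at k=4 before rhs at j=6)
  i=5: ✗ (lhs fails at k=5 before rhs at j=6)
  i=6: ✓ (rhs at j=6)
  i=7: ✗ (no rhs in [7,9])
  i=8: ✗ (no rhs in [8,10])

0, 1, 2, 3, 6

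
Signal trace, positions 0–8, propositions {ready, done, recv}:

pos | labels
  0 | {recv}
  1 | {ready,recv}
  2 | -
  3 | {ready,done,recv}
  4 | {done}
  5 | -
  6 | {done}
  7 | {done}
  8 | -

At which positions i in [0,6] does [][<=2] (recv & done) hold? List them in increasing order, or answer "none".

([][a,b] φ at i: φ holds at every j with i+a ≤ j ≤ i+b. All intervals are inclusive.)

none

Evaluate at each i in [0,6]:
  i=0: ✗ (fails at j=0)
  i=1: ✗ (fails at j=1)
  i=2: ✗ (fails at j=2)
  i=3: ✗ (fails at j=4)
  i=4: ✗ (fails at j=4)
  i=5: ✗ (fails at j=5)
  i=6: ✗ (fails at j=6)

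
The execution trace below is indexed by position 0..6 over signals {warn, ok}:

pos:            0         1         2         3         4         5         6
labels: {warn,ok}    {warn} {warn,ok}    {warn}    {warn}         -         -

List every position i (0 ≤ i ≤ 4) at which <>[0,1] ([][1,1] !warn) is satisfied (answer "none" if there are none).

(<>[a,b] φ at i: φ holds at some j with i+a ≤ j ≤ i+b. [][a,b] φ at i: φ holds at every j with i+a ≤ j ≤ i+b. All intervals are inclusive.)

3, 4

Evaluate at each i in [0,4]:
  i=0: ✗ (none in [0,1])
  i=1: ✗ (none in [1,2])
  i=2: ✗ (none in [2,3])
  i=3: ✓ (witness j=4)
  i=4: ✓ (witness j=4)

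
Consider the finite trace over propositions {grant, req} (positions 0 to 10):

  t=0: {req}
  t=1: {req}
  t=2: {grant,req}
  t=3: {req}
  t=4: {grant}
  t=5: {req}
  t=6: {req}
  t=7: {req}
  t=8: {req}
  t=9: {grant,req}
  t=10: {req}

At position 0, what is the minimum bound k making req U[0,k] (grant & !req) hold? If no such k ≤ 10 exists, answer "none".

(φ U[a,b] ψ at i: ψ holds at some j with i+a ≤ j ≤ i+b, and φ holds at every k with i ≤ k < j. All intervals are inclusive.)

4

Need earliest j ≥ 0 with (grant & !req), and req at every k in [0,j-1].
  j=0: rhs fails.
  j=1: rhs fails.
  j=2: rhs fails.
  j=3: rhs fails.
  j=4: rhs holds; lhs holds on [0,3]. k = 4.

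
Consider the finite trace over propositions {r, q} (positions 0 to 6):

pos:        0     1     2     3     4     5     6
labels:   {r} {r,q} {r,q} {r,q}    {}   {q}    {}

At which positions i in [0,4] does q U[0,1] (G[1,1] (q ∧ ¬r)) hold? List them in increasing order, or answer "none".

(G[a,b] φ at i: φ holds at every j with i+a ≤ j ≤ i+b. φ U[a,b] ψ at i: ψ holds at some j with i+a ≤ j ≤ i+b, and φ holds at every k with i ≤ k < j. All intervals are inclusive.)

3, 4

Evaluate at each i in [0,4]:
  i=0: ✗ (no rhs in [0,1])
  i=1: ✗ (no rhs in [1,2])
  i=2: ✗ (no rhs in [2,3])
  i=3: ✓ (rhs at j=4; lhs holds on [3,3])
  i=4: ✓ (rhs at j=4)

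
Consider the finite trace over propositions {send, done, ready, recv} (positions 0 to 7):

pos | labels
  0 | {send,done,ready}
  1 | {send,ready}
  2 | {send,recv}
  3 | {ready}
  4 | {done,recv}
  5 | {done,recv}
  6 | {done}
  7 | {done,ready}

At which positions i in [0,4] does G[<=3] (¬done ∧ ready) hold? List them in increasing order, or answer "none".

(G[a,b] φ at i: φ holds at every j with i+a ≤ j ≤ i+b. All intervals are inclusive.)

none

Evaluate at each i in [0,4]:
  i=0: ✗ (fails at j=0)
  i=1: ✗ (fails at j=2)
  i=2: ✗ (fails at j=2)
  i=3: ✗ (fails at j=4)
  i=4: ✗ (fails at j=4)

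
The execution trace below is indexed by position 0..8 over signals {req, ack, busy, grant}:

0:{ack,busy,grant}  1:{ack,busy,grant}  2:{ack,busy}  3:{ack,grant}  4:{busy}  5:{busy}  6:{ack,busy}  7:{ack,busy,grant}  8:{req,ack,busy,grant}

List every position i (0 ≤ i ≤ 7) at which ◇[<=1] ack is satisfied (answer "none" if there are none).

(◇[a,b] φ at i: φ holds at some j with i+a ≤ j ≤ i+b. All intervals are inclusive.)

0, 1, 2, 3, 5, 6, 7

Evaluate at each i in [0,7]:
  i=0: ✓ (witness j=0)
  i=1: ✓ (witness j=1)
  i=2: ✓ (witness j=2)
  i=3: ✓ (witness j=3)
  i=4: ✗ (none in [4,5])
  i=5: ✓ (witness j=6)
  i=6: ✓ (witness j=6)
  i=7: ✓ (witness j=7)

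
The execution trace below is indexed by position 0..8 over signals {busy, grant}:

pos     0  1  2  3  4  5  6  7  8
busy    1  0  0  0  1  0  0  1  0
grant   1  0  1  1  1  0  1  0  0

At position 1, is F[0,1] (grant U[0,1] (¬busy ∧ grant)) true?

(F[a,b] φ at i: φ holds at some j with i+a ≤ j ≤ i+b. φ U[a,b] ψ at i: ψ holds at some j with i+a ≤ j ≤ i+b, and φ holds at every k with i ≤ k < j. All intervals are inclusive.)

Check (grant U[0,1] (¬busy ∧ grant)) at each j in [1,2]:
  j=1: fails
  j=2: holds
Found at j=2 → formula holds.

True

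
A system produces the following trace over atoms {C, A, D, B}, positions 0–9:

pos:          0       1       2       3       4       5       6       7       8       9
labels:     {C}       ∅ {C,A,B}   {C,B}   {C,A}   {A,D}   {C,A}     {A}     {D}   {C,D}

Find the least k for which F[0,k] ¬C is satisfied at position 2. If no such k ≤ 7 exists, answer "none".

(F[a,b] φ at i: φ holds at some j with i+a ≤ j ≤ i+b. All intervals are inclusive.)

Scan j = 2,3,… for ¬C:
  j=2: fails
  j=3: fails
  j=4: fails
  j=5: holds
First hit at j=5, so smallest k = 5-2 = 3.

3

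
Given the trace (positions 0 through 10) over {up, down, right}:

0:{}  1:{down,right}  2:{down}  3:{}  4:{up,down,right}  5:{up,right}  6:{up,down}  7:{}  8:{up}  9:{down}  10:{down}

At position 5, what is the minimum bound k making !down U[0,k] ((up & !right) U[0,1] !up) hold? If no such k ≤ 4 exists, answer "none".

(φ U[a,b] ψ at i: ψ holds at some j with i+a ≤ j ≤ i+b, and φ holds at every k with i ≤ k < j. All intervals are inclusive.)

1

Need earliest j ≥ 5 with ((up & !right) U[0,1] !up), and !down at every k in [5,j-1].
  j=5: rhs fails.
  j=6: rhs holds; lhs holds on [5,5]. k = 1.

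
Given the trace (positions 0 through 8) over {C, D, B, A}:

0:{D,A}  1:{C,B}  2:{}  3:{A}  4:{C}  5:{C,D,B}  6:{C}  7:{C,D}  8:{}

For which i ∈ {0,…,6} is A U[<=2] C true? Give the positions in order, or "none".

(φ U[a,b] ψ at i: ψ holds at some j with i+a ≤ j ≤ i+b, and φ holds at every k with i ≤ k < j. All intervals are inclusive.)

Evaluate at each i in [0,6]:
  i=0: ✓ (rhs at j=1; lhs holds on [0,0])
  i=1: ✓ (rhs at j=1)
  i=2: ✗ (lhs fails at k=2 before rhs at j=4)
  i=3: ✓ (rhs at j=4; lhs holds on [3,3])
  i=4: ✓ (rhs at j=4)
  i=5: ✓ (rhs at j=5)
  i=6: ✓ (rhs at j=6)

0, 1, 3, 4, 5, 6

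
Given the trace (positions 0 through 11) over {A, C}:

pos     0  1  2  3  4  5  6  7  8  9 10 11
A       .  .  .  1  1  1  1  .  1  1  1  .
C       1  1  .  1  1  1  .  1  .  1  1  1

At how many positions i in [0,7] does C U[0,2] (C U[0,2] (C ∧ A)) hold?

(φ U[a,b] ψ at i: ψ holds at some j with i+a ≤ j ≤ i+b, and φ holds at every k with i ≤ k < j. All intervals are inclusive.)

Evaluate at each i in [0,7]:
  i=0: ✗ (no rhs in [0,2])
  i=1: ✗ (lhs fails at k=2 before rhs at j=3)
  i=2: ✗ (lhs fails at k=2 before rhs at j=3)
  i=3: ✓ (rhs at j=3)
  i=4: ✓ (rhs at j=4)
  i=5: ✓ (rhs at j=5)
  i=6: ✗ (no rhs in [6,8])
  i=7: ✗ (lhs fails at k=8 before rhs at j=9)
Positions where it holds: {3, 4, 5} → 3.

3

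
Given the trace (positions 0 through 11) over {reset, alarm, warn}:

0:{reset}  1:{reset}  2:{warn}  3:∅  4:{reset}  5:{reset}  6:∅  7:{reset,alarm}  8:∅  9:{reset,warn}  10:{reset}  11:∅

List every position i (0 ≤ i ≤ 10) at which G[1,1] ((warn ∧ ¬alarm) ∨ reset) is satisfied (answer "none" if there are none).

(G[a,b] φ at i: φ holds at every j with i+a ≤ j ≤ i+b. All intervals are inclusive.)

0, 1, 3, 4, 6, 8, 9

Evaluate at each i in [0,10]:
  i=0: ✓ (all of [1,1])
  i=1: ✓ (all of [2,2])
  i=2: ✗ (fails at j=3)
  i=3: ✓ (all of [4,4])
  i=4: ✓ (all of [5,5])
  i=5: ✗ (fails at j=6)
  i=6: ✓ (all of [7,7])
  i=7: ✗ (fails at j=8)
  i=8: ✓ (all of [9,9])
  i=9: ✓ (all of [10,10])
  i=10: ✗ (fails at j=11)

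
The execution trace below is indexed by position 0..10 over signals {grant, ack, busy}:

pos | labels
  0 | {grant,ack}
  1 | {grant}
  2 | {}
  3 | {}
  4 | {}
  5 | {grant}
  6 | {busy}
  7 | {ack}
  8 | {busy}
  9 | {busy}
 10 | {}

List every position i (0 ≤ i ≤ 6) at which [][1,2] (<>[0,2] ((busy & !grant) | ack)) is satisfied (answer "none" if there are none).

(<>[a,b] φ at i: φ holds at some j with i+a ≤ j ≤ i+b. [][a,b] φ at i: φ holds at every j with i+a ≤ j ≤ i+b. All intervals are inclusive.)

Evaluate at each i in [0,6]:
  i=0: ✗ (fails at j=1)
  i=1: ✗ (fails at j=2)
  i=2: ✗ (fails at j=3)
  i=3: ✓ (all of [4,5])
  i=4: ✓ (all of [5,6])
  i=5: ✓ (all of [6,7])
  i=6: ✓ (all of [7,8])

3, 4, 5, 6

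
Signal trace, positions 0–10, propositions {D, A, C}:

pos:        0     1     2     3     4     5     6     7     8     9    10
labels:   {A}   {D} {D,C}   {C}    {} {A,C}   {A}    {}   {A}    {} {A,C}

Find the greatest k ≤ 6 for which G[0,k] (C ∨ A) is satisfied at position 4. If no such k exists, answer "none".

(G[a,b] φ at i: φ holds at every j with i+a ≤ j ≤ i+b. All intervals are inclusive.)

none

(C ∨ A) must hold from j=4 onward; find where it first fails.
  j=4: fails → no k works.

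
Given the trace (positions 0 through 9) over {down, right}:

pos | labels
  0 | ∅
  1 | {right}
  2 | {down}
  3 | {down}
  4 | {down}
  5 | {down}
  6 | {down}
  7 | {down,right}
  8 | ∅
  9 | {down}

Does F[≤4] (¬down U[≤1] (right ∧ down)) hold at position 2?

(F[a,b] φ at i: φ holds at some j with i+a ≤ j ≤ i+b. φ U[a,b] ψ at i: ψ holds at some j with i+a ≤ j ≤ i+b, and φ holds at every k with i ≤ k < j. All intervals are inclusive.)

Check (¬down U[≤1] (right ∧ down)) at each j in [2,6]:
  j=2: fails
  j=3: fails
  j=4: fails
  j=5: fails
  j=6: fails
No position in the window satisfies it → formula fails.

False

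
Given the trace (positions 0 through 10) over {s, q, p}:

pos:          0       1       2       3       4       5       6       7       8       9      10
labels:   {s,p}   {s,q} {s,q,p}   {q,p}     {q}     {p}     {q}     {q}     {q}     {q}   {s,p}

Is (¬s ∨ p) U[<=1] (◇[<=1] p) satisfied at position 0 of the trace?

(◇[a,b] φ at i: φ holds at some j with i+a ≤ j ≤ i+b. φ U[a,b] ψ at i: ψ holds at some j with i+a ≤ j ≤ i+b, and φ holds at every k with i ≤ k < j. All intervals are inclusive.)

Need some j in [0,1] with ◇[<=1] p, and (¬s ∨ p) at every k in [0,j-1].
  j=0: ◇[<=1] p holds; no prefix to check → satisfied.

Holds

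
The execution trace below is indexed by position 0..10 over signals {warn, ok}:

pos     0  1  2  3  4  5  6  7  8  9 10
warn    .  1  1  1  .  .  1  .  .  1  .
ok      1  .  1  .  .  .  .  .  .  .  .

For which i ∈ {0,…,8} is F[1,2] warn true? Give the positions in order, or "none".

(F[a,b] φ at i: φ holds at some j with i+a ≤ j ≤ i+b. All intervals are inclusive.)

0, 1, 2, 4, 5, 7, 8

Evaluate at each i in [0,8]:
  i=0: ✓ (witness j=1)
  i=1: ✓ (witness j=2)
  i=2: ✓ (witness j=3)
  i=3: ✗ (none in [4,5])
  i=4: ✓ (witness j=6)
  i=5: ✓ (witness j=6)
  i=6: ✗ (none in [7,8])
  i=7: ✓ (witness j=9)
  i=8: ✓ (witness j=9)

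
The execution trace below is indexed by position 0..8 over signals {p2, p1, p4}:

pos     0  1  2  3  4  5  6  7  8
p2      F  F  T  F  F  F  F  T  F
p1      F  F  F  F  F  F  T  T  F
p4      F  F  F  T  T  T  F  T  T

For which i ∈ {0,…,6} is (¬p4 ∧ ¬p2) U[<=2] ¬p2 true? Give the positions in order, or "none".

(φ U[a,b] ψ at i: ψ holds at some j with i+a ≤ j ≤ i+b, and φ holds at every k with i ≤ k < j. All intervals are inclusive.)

Evaluate at each i in [0,6]:
  i=0: ✓ (rhs at j=0)
  i=1: ✓ (rhs at j=1)
  i=2: ✗ (lhs fails at k=2 before rhs at j=3)
  i=3: ✓ (rhs at j=3)
  i=4: ✓ (rhs at j=4)
  i=5: ✓ (rhs at j=5)
  i=6: ✓ (rhs at j=6)

0, 1, 3, 4, 5, 6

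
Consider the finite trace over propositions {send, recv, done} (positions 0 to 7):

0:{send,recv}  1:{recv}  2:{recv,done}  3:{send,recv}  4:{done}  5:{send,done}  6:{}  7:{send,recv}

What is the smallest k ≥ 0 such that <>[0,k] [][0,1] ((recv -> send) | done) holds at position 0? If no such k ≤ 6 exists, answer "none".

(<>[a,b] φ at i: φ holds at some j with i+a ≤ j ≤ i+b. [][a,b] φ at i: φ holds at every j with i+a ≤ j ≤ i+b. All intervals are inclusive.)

Scan j = 0,1,… for [][0,1] ((recv -> send) | done):
  j=0: fails
  j=1: fails
  j=2: holds
First hit at j=2, so smallest k = 2-0 = 2.

2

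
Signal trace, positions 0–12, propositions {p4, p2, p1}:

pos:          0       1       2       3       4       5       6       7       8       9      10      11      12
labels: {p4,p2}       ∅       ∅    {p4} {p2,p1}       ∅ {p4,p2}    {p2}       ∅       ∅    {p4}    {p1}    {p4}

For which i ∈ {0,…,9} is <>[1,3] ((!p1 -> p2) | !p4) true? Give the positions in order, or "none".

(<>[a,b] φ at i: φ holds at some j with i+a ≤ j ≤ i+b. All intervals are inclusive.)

Evaluate at each i in [0,9]:
  i=0: ✓ (witness j=1)
  i=1: ✓ (witness j=2)
  i=2: ✓ (witness j=4)
  i=3: ✓ (witness j=4)
  i=4: ✓ (witness j=5)
  i=5: ✓ (witness j=6)
  i=6: ✓ (witness j=7)
  i=7: ✓ (witness j=8)
  i=8: ✓ (witness j=9)
  i=9: ✓ (witness j=11)

0, 1, 2, 3, 4, 5, 6, 7, 8, 9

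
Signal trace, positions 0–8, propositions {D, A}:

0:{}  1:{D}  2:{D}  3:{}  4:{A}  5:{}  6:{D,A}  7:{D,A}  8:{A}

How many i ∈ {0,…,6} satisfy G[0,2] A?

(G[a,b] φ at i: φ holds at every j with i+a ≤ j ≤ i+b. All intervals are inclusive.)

1

Evaluate at each i in [0,6]:
  i=0: ✗ (fails at j=0)
  i=1: ✗ (fails at j=1)
  i=2: ✗ (fails at j=2)
  i=3: ✗ (fails at j=3)
  i=4: ✗ (fails at j=5)
  i=5: ✗ (fails at j=5)
  i=6: ✓ (all of [6,8])
Positions where it holds: {6} → 1.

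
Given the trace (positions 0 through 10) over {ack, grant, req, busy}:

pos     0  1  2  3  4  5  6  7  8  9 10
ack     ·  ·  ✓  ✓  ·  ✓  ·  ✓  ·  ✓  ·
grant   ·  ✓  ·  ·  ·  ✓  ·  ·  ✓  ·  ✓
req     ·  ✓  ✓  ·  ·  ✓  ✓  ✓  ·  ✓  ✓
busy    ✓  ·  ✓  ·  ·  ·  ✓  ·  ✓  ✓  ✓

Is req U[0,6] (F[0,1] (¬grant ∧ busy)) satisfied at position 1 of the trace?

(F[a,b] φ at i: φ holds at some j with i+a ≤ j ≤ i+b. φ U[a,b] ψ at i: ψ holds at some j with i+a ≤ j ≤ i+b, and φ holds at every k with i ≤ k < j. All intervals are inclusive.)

Yes

Need some j in [1,7] with F[0,1] (¬grant ∧ busy), and req at every k in [1,j-1].
  j=1: F[0,1] (¬grant ∧ busy) holds; no prefix to check → satisfied.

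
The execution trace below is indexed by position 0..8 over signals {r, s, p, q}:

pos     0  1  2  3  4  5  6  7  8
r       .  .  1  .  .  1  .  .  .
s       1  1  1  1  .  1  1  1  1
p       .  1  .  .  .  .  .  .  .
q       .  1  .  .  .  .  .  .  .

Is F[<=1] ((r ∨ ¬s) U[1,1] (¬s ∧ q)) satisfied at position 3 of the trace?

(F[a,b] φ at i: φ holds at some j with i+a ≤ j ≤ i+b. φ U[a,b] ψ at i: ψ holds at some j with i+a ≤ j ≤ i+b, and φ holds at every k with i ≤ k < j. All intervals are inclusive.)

Does not hold

Check ((r ∨ ¬s) U[1,1] (¬s ∧ q)) at each j in [3,4]:
  j=3: fails
  j=4: fails
No position in the window satisfies it → formula fails.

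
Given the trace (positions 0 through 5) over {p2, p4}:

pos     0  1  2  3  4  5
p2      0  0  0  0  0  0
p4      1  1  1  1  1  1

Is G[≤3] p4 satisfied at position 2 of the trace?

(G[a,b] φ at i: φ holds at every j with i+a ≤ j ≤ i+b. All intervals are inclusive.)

Yes

Check p4 at every j in [2,5]:
  j=2: true
  j=3: true
  j=4: true
  j=5: true
All positions satisfy it → formula holds.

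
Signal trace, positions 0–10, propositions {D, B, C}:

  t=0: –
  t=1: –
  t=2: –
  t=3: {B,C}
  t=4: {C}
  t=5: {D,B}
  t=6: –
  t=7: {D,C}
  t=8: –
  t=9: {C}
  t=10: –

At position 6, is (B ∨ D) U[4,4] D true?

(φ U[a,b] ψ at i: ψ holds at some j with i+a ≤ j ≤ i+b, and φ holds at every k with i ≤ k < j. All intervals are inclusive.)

Need some j in [10,10] with D, and (B ∨ D) at every k in [6,j-1].
  j=10: D false.
No j in the window works → until fails.

False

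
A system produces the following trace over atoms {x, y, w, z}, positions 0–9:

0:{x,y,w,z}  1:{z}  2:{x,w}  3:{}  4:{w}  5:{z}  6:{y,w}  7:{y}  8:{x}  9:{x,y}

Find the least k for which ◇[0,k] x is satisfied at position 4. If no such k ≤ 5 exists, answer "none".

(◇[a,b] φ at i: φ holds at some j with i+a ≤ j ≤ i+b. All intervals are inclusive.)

4

Scan j = 4,5,… for x:
  j=4: fails
  j=5: fails
  j=6: fails
  j=7: fails
  j=8: holds
First hit at j=8, so smallest k = 8-4 = 4.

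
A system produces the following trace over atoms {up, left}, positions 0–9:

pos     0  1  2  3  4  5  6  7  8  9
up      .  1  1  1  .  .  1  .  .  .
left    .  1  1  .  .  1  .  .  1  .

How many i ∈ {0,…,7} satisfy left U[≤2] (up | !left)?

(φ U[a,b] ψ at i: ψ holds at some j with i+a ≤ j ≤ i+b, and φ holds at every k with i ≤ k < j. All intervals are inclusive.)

8

Evaluate at each i in [0,7]:
  i=0: ✓ (rhs at j=0)
  i=1: ✓ (rhs at j=1)
  i=2: ✓ (rhs at j=2)
  i=3: ✓ (rhs at j=3)
  i=4: ✓ (rhs at j=4)
  i=5: ✓ (rhs at j=6; lhs holds on [5,5])
  i=6: ✓ (rhs at j=6)
  i=7: ✓ (rhs at j=7)
Positions where it holds: {0, 1, 2, 3, 4, 5, 6, 7} → 8.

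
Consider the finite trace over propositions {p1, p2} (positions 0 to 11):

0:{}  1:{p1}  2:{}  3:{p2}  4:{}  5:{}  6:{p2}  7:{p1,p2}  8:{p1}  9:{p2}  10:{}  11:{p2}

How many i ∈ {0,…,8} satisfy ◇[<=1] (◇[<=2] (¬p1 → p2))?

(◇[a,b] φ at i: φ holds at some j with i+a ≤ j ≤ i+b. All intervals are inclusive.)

9

Evaluate at each i in [0,8]:
  i=0: ✓ (witness j=0)
  i=1: ✓ (witness j=1)
  i=2: ✓ (witness j=2)
  i=3: ✓ (witness j=3)
  i=4: ✓ (witness j=4)
  i=5: ✓ (witness j=5)
  i=6: ✓ (witness j=6)
  i=7: ✓ (witness j=7)
  i=8: ✓ (witness j=8)
Positions where it holds: {0, 1, 2, 3, 4, 5, 6, 7, 8} → 9.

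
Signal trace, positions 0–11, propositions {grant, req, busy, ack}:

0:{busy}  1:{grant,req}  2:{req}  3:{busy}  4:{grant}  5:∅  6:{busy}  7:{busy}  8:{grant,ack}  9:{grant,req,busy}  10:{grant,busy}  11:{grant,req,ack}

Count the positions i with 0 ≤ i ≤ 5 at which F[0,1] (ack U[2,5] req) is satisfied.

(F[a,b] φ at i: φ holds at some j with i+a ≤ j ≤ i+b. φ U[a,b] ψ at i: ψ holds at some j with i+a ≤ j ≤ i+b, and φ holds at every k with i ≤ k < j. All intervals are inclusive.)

0

Evaluate at each i in [0,5]:
  i=0: ✗ (none in [0,1])
  i=1: ✗ (none in [1,2])
  i=2: ✗ (none in [2,3])
  i=3: ✗ (none in [3,4])
  i=4: ✗ (none in [4,5])
  i=5: ✗ (none in [5,6])
Positions where it holds: {} → 0.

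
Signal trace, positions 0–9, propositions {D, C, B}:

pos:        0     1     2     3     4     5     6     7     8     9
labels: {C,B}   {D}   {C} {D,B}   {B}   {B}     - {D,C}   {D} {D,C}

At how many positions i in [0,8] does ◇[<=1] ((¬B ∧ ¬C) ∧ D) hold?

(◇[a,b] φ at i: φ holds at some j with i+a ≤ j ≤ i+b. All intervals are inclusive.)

4

Evaluate at each i in [0,8]:
  i=0: ✓ (witness j=1)
  i=1: ✓ (witness j=1)
  i=2: ✗ (none in [2,3])
  i=3: ✗ (none in [3,4])
  i=4: ✗ (none in [4,5])
  i=5: ✗ (none in [5,6])
  i=6: ✗ (none in [6,7])
  i=7: ✓ (witness j=8)
  i=8: ✓ (witness j=8)
Positions where it holds: {0, 1, 7, 8} → 4.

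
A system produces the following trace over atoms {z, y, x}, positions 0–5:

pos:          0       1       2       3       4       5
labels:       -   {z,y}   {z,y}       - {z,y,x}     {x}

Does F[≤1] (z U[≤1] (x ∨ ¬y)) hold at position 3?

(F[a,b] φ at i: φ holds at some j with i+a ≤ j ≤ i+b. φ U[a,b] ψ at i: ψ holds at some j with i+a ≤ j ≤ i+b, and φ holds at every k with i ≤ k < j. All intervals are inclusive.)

True

Check (z U[≤1] (x ∨ ¬y)) at each j in [3,4]:
  j=3: holds
  j=4: holds
Found at j=3 → formula holds.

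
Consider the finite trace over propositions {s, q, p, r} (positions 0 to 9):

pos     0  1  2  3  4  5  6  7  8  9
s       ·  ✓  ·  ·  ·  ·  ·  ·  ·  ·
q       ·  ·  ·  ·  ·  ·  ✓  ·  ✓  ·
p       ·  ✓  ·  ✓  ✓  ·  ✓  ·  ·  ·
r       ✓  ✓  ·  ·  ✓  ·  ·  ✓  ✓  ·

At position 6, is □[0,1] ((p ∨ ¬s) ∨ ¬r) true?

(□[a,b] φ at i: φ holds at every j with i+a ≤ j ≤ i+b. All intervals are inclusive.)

True

Check ((p ∨ ¬s) ∨ ¬r) at every j in [6,7]:
  j=6: true
  j=7: true
All positions satisfy it → formula holds.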